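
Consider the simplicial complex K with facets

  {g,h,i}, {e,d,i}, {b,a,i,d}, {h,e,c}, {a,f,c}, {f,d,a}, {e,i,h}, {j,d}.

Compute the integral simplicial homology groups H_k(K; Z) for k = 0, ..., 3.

We work with the vertex ordering a < b < c < d < e < f < g < h < i < j. The simplices of K, each written with vertices in increasing order, are:

  0-simplices (10): a, b, c, d, e, f, g, h, i, j
  1-simplices (19): ab, ac, ad, af, ai, bd, bi, ce, cf, ch, de, df, di, dj, eh, ei, gh, gi, hi
  2-simplices (10): abd, abi, acf, adf, adi, bdi, ceh, dei, ehi, ghi
  3-simplices (1): abdi

Hence C_0 ≅ Z^10, C_1 ≅ Z^19, C_2 ≅ Z^10, C_3 ≅ Z^1.

The boundary map ∂_1: C_1 → C_0 is given by ∂[p,q] = [q] − [p].
The 10×19 boundary matrix has rank 9 and Smith normal form diag(1,1,1,1,1,1,1,1,1).

Boundary ∂_2: C_2 → C_1 acts by ∂[p,q,r] = [q,r] − [p,r] + [p,q]. For instance
  ∂ghi = hi − gi + gh,
  ∂abi = bi − ai + ab.
The 19×10 boundary matrix has rank 9 and Smith normal form diag(1,1,1,1,1,1,1,1,1).

Boundary ∂_3: C_3 → C_2 sends each 3-simplex σ to the alternating sum Σ_i (−1)^i (σ with its i-th vertex removed). For instance
  ∂abdi = bdi − adi + abi − abd.
This gives a 10×1 integer matrix of rank 1; reducing to Smith normal form yields diagonal entries (1).

Reading off H_k = ker ∂_k / im ∂_{k+1}:

  H_0: rank C_0 − rank ∂_1 = 10 − 9 = 1, and the invariant factors of ∂_1 are all 1, so H_0 = Z.
  H_1: rank ker ∂_1 − rank ∂_2 = (19 − 9) − 9 = 1, and the invariant factors of ∂_2 are all 1, so H_1 = Z.
  H_2: rank ker ∂_2 − rank ∂_3 = (10 − 9) − 1 = 0, and the invariant factors of ∂_3 are all 1, so H_2 = 0.
  H_3: rank ker ∂_3 − rank ∂_4 = (1 − 1) − 0 = 0, and there is no ∂_4, so H_3 = 0.

As a check, the Euler characteristic is 10 − 19 + 10 − 1 = 0, which agrees with 1 − 1 + 0 − 0 = 0.

H_0 = Z,  H_1 = Z,  H_2 = 0,  H_3 = 0.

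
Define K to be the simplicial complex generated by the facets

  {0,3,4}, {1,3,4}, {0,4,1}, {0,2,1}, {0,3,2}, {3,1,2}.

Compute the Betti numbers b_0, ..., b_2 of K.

Fix the vertex order 0 < 1 < 2 < 3 < 4 and write every simplex with vertices in increasing order. Then dim K = 2 and the simplices of K are:

  0-simplices (5): [0], [1], [2], [3], [4]
  1-simplices (9): [0,1], [0,2], [0,3], [0,4], [1,2], [1,3], [1,4], [2,3], [3,4]
  2-simplices (6): [0,1,2], [0,1,4], [0,2,3], [0,3,4], [1,2,3], [1,3,4]

Hence C_0 ≅ Z^5, C_1 ≅ Z^9, C_2 ≅ Z^6.

The boundary map ∂_1: C_1 → C_0 is given by ∂[p,q] = [q] − [p]. For instance
  ∂[1,3] = [3] − [1].
The 5×9 boundary matrix has rank 4 and Smith normal form diag(1,1,1,1).

Boundary ∂_2: C_2 → C_1 maps a triangle to the signed sum of its edges. For instance
  ∂[1,3,4] = [3,4] − [1,4] + [1,3],
  ∂[0,3,4] = [3,4] − [0,4] + [0,3].
As a 9×6 matrix over Z this has rank 5, with invariant factors (1,1,1,1,1).

Reading off H_k = ker ∂_k / im ∂_{k+1}:

  H_0: rank C_0 − rank ∂_1 = 5 − 4 = 1, and the invariant factors of ∂_1 are all 1, so H_0 = Z.
  H_1: rank ker ∂_1 − rank ∂_2 = (9 − 4) − 5 = 0, and the invariant factors of ∂_2 are all 1, so H_1 = 0.
  H_2: rank ker ∂_2 − rank ∂_3 = (6 − 5) − 0 = 1, and there is no ∂_3, so H_2 = Z.

(K is a triangulation of the 2-sphere S^2.)

Hence the Betti numbers are b_0 = 1, b_1 = 0, b_2 = 1.

b_0 = 1, b_1 = 0, b_2 = 1.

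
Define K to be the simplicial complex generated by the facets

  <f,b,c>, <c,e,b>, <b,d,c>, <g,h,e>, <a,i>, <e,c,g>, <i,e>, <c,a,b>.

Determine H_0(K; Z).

H_0 ≅ Z.

Take the total order a < b < c < d < e < f < g < h < i on the vertex set. Then K (dimension 2) consists of the simplices:

  0-simplices (9): a, b, c, d, e, f, g, h, i
  1-simplices (15): ab, ac, ai, bc, bd, be, bf, cd, ce, cf, cg, eg, eh, ei, gh
  2-simplices (6): abc, bcd, bce, bcf, ceg, egh

so the chain groups are C_0 ≅ Z^9, C_1 ≅ Z^15, C_2 ≅ Z^6.

Boundary ∂_1: C_1 → C_0 sends each edge [p,q] (with p < q) to q − p. For instance
  ∂ai = i − a.
The 9×15 boundary matrix has rank 8 and Smith normal form diag(1,1,1,1,1,1,1,1).

Boundary ∂_2: C_2 → C_1 sends each 2-simplex [p,q,r] to [q,r] − [p,r] + [p,q]. For instance
  ∂bcd = cd − bd + bc,
  ∂ceg = eg − cg + ce.
The 15×6 boundary matrix has rank 6 and Smith normal form diag(1,1,1,1,1,1).

Computing H_k = (kernel of ∂_k) / (image of ∂_{k+1}):

  H_0: rank C_0 − rank ∂_1 = 9 − 8 = 1, and the invariant factors of ∂_1 are all 1, so H_0 ≅ Z.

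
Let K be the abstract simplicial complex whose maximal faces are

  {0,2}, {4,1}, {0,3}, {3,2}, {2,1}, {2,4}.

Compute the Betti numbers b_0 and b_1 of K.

We work with the vertex ordering 0 < 1 < 2 < 3 < 4. The simplices of K, each written with vertices in increasing order, are:

  0-simplices (5): [0], [1], [2], [3], [4]
  1-simplices (6): [0,2], [0,3], [1,2], [1,4], [2,3], [2,4]

Hence C_0 ≅ Z^5, C_1 ≅ Z^6.

∂_1: C_1 → C_0 sends each edge [p,q] (with p < q) to q − p.
This gives a 5×6 integer matrix of rank 4; reducing to Smith normal form yields diagonal entries (1,1,1,1).

Computing H_k = (kernel of ∂_k) / (image of ∂_{k+1}):

  H_0: rank C_0 − rank ∂_1 = 5 − 4 = 1, and the invariant factors of ∂_1 are all 1, so H_0 ≅ Z.
  H_1: rank ker ∂_1 − rank ∂_2 = (6 − 4) − 0 = 2, and there is no ∂_2, so H_1 ≅ Z^2.

(K is a triangulation of a wedge of 2 circles.)

Hence the Betti numbers are b_0 = 1, b_1 = 2.

b_0 = 1, b_1 = 2.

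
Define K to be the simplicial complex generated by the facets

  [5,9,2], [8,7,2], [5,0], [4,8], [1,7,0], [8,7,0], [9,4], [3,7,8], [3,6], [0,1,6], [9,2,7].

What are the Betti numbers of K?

Fix the vertex order 0 < 1 < 2 < 3 < 4 < 5 < 6 < 7 < 8 < 9 and write every simplex with vertices in increasing order. Then dim K = 2 and the simplices of K are:

  0-simplices (10): [0], [1], [2], [3], [4], [5], [6], [7], [8], [9]
  1-simplices (19): [0,1], [0,5], [0,6], [0,7], [0,8], [1,6], [1,7], [2,5], [2,7], [2,8], [2,9], [3,6], [3,7], [3,8], [4,8], [4,9], [5,9], [7,8], [7,9]
  2-simplices (7): [0,1,6], [0,1,7], [0,7,8], [2,5,9], [2,7,8], [2,7,9], [3,7,8]

giving chain groups C_0 ≅ Z^10, C_1 ≅ Z^19, C_2 ≅ Z^7.

Boundary ∂_1: C_1 → C_0 is given by ∂[p,q] = [q] − [p]. For instance
  ∂[2,5] = [5] − [2].
The 10×19 boundary matrix has rank 9 and Smith normal form diag(1,1,1,1,1,1,1,1,1).

The boundary map ∂_2: C_2 → C_1 acts by ∂[p,q,r] = [q,r] − [p,r] + [p,q]. For instance
  ∂[2,7,8] = [7,8] − [2,8] + [2,7],
  ∂[0,1,6] = [1,6] − [0,6] + [0,1].
This gives a 19×7 integer matrix of rank 7; reducing to Smith normal form yields diagonal entries (1,1,1,1,1,1,1).

Now H_k = ker ∂_k / im ∂_{k+1}, so:

  H_0: rank C_0 − rank ∂_1 = 10 − 9 = 1, and the invariant factors of ∂_1 are all 1, so H_0 ≅ Z.
  H_1: rank ker ∂_1 − rank ∂_2 = (19 − 9) − 7 = 3, and the invariant factors of ∂_2 are all 1, so H_1 ≅ Z^3.
  H_2: rank ker ∂_2 − rank ∂_3 = (7 − 7) − 0 = 0, and there is no ∂_3, so H_2 ≅ 0.

Hence the Betti numbers are b_0 = 1, b_1 = 3, b_2 = 0.

b_0 = 1, b_1 = 3, b_2 = 0.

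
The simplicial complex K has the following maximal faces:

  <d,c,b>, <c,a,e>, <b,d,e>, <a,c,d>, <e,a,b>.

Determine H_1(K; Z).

H_1 ≅ Z.

We work with the vertex ordering a < b < c < d < e. The simplices of K, each written with vertices in increasing order, are:

  0-simplices (5): a, b, c, d, e
  1-simplices (10): ab, ac, ad, ae, bc, bd, be, cd, ce, de
  2-simplices (5): abe, acd, ace, bcd, bde

Hence C_0 ≅ Z^5, C_1 ≅ Z^10, C_2 ≅ Z^5.

Boundary ∂_1: C_1 → C_0 is given by ∂[p,q] = [q] − [p].
The 5×10 boundary matrix has rank 4 and Smith normal form diag(1,1,1,1).

The boundary map ∂_2: C_2 → C_1 acts by ∂[p,q,r] = [q,r] − [p,r] + [p,q]. For instance
  ∂abe = be − ae + ab,
  ∂bde = de − be + bd.
The resulting 10×5 matrix has rank 5, and its Smith normal form has invariant factors (1,1,1,1,1).

Reading off H_k = ker ∂_k / im ∂_{k+1}:

  H_1: rank ker ∂_1 − rank ∂_2 = (10 − 4) − 5 = 1, and the invariant factors of ∂_2 are all 1, so H_1 ≅ Z.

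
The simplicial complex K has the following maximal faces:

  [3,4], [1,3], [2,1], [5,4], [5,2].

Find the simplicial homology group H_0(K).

We work with the vertex ordering 1 < 2 < 3 < 4 < 5. The simplices of K, each written with vertices in increasing order, are:

  0-simplices (5): [1], [2], [3], [4], [5]
  1-simplices (5): [1,2], [1,3], [2,5], [3,4], [4,5]

so the chain groups are C_0 ≅ Z^5, C_1 ≅ Z^5.

The boundary map ∂_1: C_1 → C_0 is given by ∂[p,q] = [q] − [p].
As a 5×5 matrix over Z this has rank 4, with invariant factors (1,1,1,1).

Reading off H_k = ker ∂_k / im ∂_{k+1}:

  H_0: rank C_0 − rank ∂_1 = 5 − 4 = 1, and the invariant factors of ∂_1 are all 1, so H_0 ≅ Z.

(K is a triangulation of the circle S^1.)

H_0 ≅ Z.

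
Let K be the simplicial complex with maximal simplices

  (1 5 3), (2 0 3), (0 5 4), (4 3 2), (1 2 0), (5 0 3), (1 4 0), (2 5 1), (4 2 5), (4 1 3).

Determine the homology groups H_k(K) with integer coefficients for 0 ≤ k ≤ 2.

K has 6 vertices, 15 edges, 10 triangles.
rank ∂_0 = 0, rank ∂_1 = 5 ⇒ b_0 = 6 − 0 − 5 = 1; all invariant factors of ∂_1 are 1 so no torsion. So H_0 = Z.
rank ∂_1 = 5, rank ∂_2 = 10 ⇒ b_1 = 15 − 5 − 10 = 0; ∂_2 has invariant factor(s) [2] giving torsion. So H_1 = Z/2.
rank ∂_2 = 10, rank ∂_3 = 0 ⇒ b_2 = 10 − 10 − 0 = 0. So H_2 = 0.

H_0 ≅ Z,  H_1 ≅ Z/2,  H_2 = 0.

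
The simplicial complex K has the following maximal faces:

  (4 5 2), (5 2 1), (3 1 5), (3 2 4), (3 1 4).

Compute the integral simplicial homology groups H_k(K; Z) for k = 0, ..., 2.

Fix the vertex order 1 < 2 < 3 < 4 < 5 and write every simplex with vertices in increasing order. Then dim K = 2 and the simplices of K are:

  0-simplices (5): [1], [2], [3], [4], [5]
  1-simplices (10): [1,2], [1,3], [1,4], [1,5], [2,3], [2,4], [2,5], [3,4], [3,5], [4,5]
  2-simplices (5): [1,2,5], [1,3,4], [1,3,5], [2,3,4], [2,4,5]

Hence C_0 ≅ Z^5, C_1 ≅ Z^10, C_2 ≅ Z^5.

The boundary map ∂_1: C_1 → C_0 is given by ∂[p,q] = [q] − [p].
The resulting 5×10 matrix has rank 4, and its Smith normal form has invariant factors (1,1,1,1).

The boundary map ∂_2: C_2 → C_1 acts by ∂[p,q,r] = [q,r] − [p,r] + [p,q]. For instance
  ∂[2,3,4] = [3,4] − [2,4] + [2,3],
  ∂[1,3,4] = [3,4] − [1,4] + [1,3].
The resulting 10×5 matrix has rank 5, and its Smith normal form has invariant factors (1,1,1,1,1).

Now H_k = ker ∂_k / im ∂_{k+1}, so:

  H_0: rank C_0 − rank ∂_1 = 5 − 4 = 1, and the invariant factors of ∂_1 are all 1, so H_0 = Z.
  H_1: rank ker ∂_1 − rank ∂_2 = (10 − 4) − 5 = 1, and the invariant factors of ∂_2 are all 1, so H_1 = Z.
  H_2: rank ker ∂_2 − rank ∂_3 = (5 − 5) − 0 = 0, and there is no ∂_3, so H_2 = 0.

As a check, the Euler characteristic is 5 − 10 + 5 = 0, which agrees with 1 − 1 + 0 = 0.

H_0 ≅ Z,  H_1 ≅ Z,  H_2 = 0.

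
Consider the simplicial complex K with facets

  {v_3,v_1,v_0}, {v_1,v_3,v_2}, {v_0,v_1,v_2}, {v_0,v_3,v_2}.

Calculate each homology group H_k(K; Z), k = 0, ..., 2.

H_0 = Z,  H_1 = 0,  H_2 = Z.

Fix the vertex order v_0 < v_1 < v_2 < v_3 and write every simplex with vertices in increasing order. Then dim K = 2 and the simplices of K are:

  0-simplices (4): [v_0], [v_1], [v_2], [v_3]
  1-simplices (6): [v_0,v_1], [v_0,v_2], [v_0,v_3], [v_1,v_2], [v_1,v_3], [v_2,v_3]
  2-simplices (4): [v_0,v_1,v_2], [v_0,v_1,v_3], [v_0,v_2,v_3], [v_1,v_2,v_3]

giving chain groups C_0 ≅ Z^4, C_1 ≅ Z^6, C_2 ≅ Z^4.

The boundary map ∂_1: C_1 → C_0 is given by ∂[p,q] = [q] − [p].
As a 4×6 matrix over Z this has rank 3, with invariant factors (1,1,1).

∂_2: C_2 → C_1 acts by ∂[p,q,r] = [q,r] − [p,r] + [p,q]. For instance
  ∂[v_1,v_2,v_3] = [v_2,v_3] − [v_1,v_3] + [v_1,v_2],
  ∂[v_0,v_1,v_2] = [v_1,v_2] − [v_0,v_2] + [v_0,v_1].
As a 6×4 matrix over Z this has rank 3, with invariant factors (1,1,1).

Now H_k = ker ∂_k / im ∂_{k+1}, so:

  H_0: rank C_0 − rank ∂_1 = 4 − 3 = 1, and the invariant factors of ∂_1 are all 1, so H_0 ≅ Z.
  H_1: rank ker ∂_1 − rank ∂_2 = (6 − 3) − 3 = 0, and the invariant factors of ∂_2 are all 1, so H_1 ≅ 0.
  H_2: rank ker ∂_2 − rank ∂_3 = (4 − 3) − 0 = 1, and there is no ∂_3, so H_2 ≅ Z.

(K is a triangulation of the 2-sphere S^2.)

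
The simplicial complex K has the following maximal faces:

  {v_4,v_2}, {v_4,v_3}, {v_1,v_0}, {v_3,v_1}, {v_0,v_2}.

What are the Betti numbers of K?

b_0 = 1, b_1 = 1.

Order the vertices as v_0 < v_1 < v_2 < v_3 < v_4. Listing each simplex with vertices in this order, K has dimension 1 with simplices:

  0-simplices (5): [v_0], [v_1], [v_2], [v_3], [v_4]
  1-simplices (5): [v_0,v_1], [v_0,v_2], [v_1,v_3], [v_2,v_4], [v_3,v_4]

giving chain groups C_0 ≅ Z^5, C_1 ≅ Z^5.

∂_1: C_1 → C_0 maps an edge to its endpoints' difference, ∂[p,q] = q − p. For instance
  ∂[v_0,v_1] = [v_1] − [v_0].
The resulting 5×5 matrix has rank 4, and its Smith normal form has invariant factors (1,1,1,1).

Now H_k = ker ∂_k / im ∂_{k+1}, so:

  H_0: rank C_0 − rank ∂_1 = 5 − 4 = 1, and the invariant factors of ∂_1 are all 1, so H_0 ≅ Z.
  H_1: rank ker ∂_1 − rank ∂_2 = (5 − 4) − 0 = 1, and there is no ∂_2, so H_1 ≅ Z.

As a check, the Euler characteristic is 5 − 5 = 0, which agrees with 1 − 1 = 0.

Hence the Betti numbers are b_0 = 1, b_1 = 1.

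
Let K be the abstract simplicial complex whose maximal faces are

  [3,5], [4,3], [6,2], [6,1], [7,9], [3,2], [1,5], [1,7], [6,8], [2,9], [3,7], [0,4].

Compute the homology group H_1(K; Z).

Take the total order 0 < 1 < 2 < 3 < 4 < 5 < 6 < 7 < 8 < 9 on the vertex set. Then K (dimension 1) consists of the simplices:

  0-simplices (10): [0], [1], [2], [3], [4], [5], [6], [7], [8], [9]
  1-simplices (12): [0,4], [1,5], [1,6], [1,7], [2,3], [2,6], [2,9], [3,4], [3,5], [3,7], [6,8], [7,9]

giving chain groups C_0 ≅ Z^10, C_1 ≅ Z^12.

∂_1: C_1 → C_0 sends each edge [p,q] (with p < q) to q − p.
This gives a 10×12 integer matrix of rank 9; reducing to Smith normal form yields diagonal entries (1,1,1,1,1,1,1,1,1).

From H_k ≅ ker(∂_k) / im(∂_{k+1}) we obtain:

  H_1: rank ker ∂_1 − rank ∂_2 = (12 − 9) − 0 = 3, and there is no ∂_2, so H_1 = Z^3.

H_1 = Z^3.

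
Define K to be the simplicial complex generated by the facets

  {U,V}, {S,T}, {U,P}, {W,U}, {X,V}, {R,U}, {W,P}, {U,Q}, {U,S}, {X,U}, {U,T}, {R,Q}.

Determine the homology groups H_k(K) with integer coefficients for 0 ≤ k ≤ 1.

Take the total order P < Q < R < S < T < U < V < W < X on the vertex set. Then K (dimension 1) consists of the simplices:

  0-simplices (9): P, Q, R, S, T, U, V, W, X
  1-simplices (12): PU, PW, QR, QU, RU, ST, SU, TU, UV, UW, UX, VX

Hence C_0 ≅ Z^9, C_1 ≅ Z^12.

∂_1: C_1 → C_0 sends each edge [p,q] (with p < q) to q − p.
This gives a 9×12 integer matrix of rank 8; reducing to Smith normal form yields diagonal entries (1,1,1,1,1,1,1,1).

Computing H_k = (kernel of ∂_k) / (image of ∂_{k+1}):

  H_0: rank C_0 − rank ∂_1 = 9 − 8 = 1, and the invariant factors of ∂_1 are all 1, so H_0 = Z.
  H_1: rank ker ∂_1 − rank ∂_2 = (12 − 8) − 0 = 4, and there is no ∂_2, so H_1 = Z^4.

As a check, the Euler characteristic is 9 − 12 = -3, which agrees with 1 − 4 = -3.
(K is a triangulation of a wedge of 4 circles.)

H_0 ≅ Z,  H_1 ≅ Z^4.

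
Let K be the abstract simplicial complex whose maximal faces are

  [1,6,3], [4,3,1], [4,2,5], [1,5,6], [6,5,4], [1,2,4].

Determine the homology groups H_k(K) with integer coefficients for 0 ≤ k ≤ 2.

H_0 ≅ Z,  H_1 ≅ Z,  H_2 = 0.

K has 6 vertices, 12 edges, 6 triangles.
rank ∂_0 = 0, rank ∂_1 = 5 ⇒ b_0 = 6 − 0 − 5 = 1; all invariant factors of ∂_1 are 1 so no torsion. So H_0 ≅ Z.
rank ∂_1 = 5, rank ∂_2 = 6 ⇒ b_1 = 12 − 5 − 6 = 1; all invariant factors of ∂_2 are 1 so no torsion. So H_1 ≅ Z.
rank ∂_2 = 6, rank ∂_3 = 0 ⇒ b_2 = 6 − 6 − 0 = 0. So H_2 ≅ 0.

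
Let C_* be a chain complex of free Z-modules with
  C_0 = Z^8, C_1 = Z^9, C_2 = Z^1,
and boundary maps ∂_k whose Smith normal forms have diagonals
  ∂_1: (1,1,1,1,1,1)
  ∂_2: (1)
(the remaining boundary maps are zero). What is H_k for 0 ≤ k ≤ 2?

H_0 = Z^2,  H_1 = Z^2,  H_2 = 0.

H_0: b_0 = 8 − 0 − 6 = 2; torsion from ∂_1 factors > 1: none. So H_0 = Z^2.
H_1: b_1 = 9 − 6 − 1 = 2; torsion from ∂_2 factors > 1: none. So H_1 = Z^2.
H_2: b_2 = 1 − 1 − 0 = 0; torsion from ∂_3 factors > 1: none. So H_2 = 0.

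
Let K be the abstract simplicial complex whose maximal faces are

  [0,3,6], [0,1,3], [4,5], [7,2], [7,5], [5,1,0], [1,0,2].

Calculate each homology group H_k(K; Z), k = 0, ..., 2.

Order the vertices as 0 < 1 < 2 < 3 < 4 < 5 < 6 < 7. Listing each simplex with vertices in this order, K has dimension 2 with simplices:

  0-simplices (8): [0], [1], [2], [3], [4], [5], [6], [7]
  1-simplices (12): [0,1], [0,2], [0,3], [0,5], [0,6], [1,2], [1,3], [1,5], [2,7], [3,6], [4,5], [5,7]
  2-simplices (4): [0,1,2], [0,1,3], [0,1,5], [0,3,6]

Hence C_0 ≅ Z^8, C_1 ≅ Z^12, C_2 ≅ Z^4.

Boundary ∂_1: C_1 → C_0 is given by ∂[p,q] = [q] − [p].
As a 8×12 matrix over Z this has rank 7, with invariant factors (1,1,1,1,1,1,1).

∂_2: C_2 → C_1 acts by ∂[p,q,r] = [q,r] − [p,r] + [p,q]. For instance
  ∂[0,3,6] = [3,6] − [0,6] + [0,3],
  ∂[0,1,2] = [1,2] − [0,2] + [0,1].
As a 12×4 matrix over Z this has rank 4, with invariant factors (1,1,1,1).

Computing H_k = (kernel of ∂_k) / (image of ∂_{k+1}):

  H_0: rank C_0 − rank ∂_1 = 8 − 7 = 1, and the invariant factors of ∂_1 are all 1, so H_0 = Z.
  H_1: rank ker ∂_1 − rank ∂_2 = (12 − 7) − 4 = 1, and the invariant factors of ∂_2 are all 1, so H_1 = Z.
  H_2: rank ker ∂_2 − rank ∂_3 = (4 − 4) − 0 = 0, and there is no ∂_3, so H_2 = 0.

As a check, the Euler characteristic is 8 − 12 + 4 = 0, which agrees with 1 − 1 + 0 = 0.

H_0 = Z,  H_1 = Z,  H_2 = 0.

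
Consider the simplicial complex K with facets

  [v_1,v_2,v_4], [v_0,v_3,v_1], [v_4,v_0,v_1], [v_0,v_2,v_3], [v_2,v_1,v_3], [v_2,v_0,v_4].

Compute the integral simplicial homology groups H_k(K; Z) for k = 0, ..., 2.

H_0 = Z,  H_1 = 0,  H_2 = Z.

Take the total order v_0 < v_1 < v_2 < v_3 < v_4 on the vertex set. Then K (dimension 2) consists of the simplices:

  0-simplices (5): [v_0], [v_1], [v_2], [v_3], [v_4]
  1-simplices (9): [v_0,v_1], [v_0,v_2], [v_0,v_3], [v_0,v_4], [v_1,v_2], [v_1,v_3], [v_1,v_4], [v_2,v_3], [v_2,v_4]
  2-simplices (6): [v_0,v_1,v_3], [v_0,v_1,v_4], [v_0,v_2,v_3], [v_0,v_2,v_4], [v_1,v_2,v_3], [v_1,v_2,v_4]

Hence C_0 ≅ Z^5, C_1 ≅ Z^9, C_2 ≅ Z^6.

The boundary map ∂_1: C_1 → C_0 maps an edge to its endpoints' difference, ∂[p,q] = q − p.
The 5×9 boundary matrix has rank 4 and Smith normal form diag(1,1,1,1).

∂_2: C_2 → C_1 maps a triangle to the signed sum of its edges. For instance
  ∂[v_0,v_2,v_4] = [v_2,v_4] − [v_0,v_4] + [v_0,v_2],
  ∂[v_1,v_2,v_4] = [v_2,v_4] − [v_1,v_4] + [v_1,v_2].
The 9×6 boundary matrix has rank 5 and Smith normal form diag(1,1,1,1,1).

Computing H_k = (kernel of ∂_k) / (image of ∂_{k+1}):

  H_0: rank C_0 − rank ∂_1 = 5 − 4 = 1, and the invariant factors of ∂_1 are all 1, so H_0 = Z.
  H_1: rank ker ∂_1 − rank ∂_2 = (9 − 4) − 5 = 0, and the invariant factors of ∂_2 are all 1, so H_1 = 0.
  H_2: rank ker ∂_2 − rank ∂_3 = (6 − 5) − 0 = 1, and there is no ∂_3, so H_2 = Z.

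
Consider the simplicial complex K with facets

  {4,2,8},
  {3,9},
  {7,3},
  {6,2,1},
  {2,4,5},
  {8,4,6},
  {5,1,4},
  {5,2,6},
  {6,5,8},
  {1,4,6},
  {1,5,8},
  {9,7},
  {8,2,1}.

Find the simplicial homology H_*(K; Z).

H_0 = Z^2,  H_1 = Z ⊕ Z/2Z,  H_2 = 0.

Fix the vertex order 1 < 2 < 3 < 4 < 5 < 6 < 7 < 8 < 9 and write every simplex with vertices in increasing order. Then dim K = 2 and the simplices of K are:

  0-simplices (9): [1], [2], [3], [4], [5], [6], [7], [8], [9]
  1-simplices (18): [1,2], [1,4], [1,5], [1,6], [1,8], [2,4], [2,5], [2,6], [2,8], [3,7], [3,9], [4,5], [4,6], [4,8], [5,6], [5,8], [6,8], [7,9]
  2-simplices (10): [1,2,6], [1,2,8], [1,4,5], [1,4,6], [1,5,8], [2,4,5], [2,4,8], [2,5,6], [4,6,8], [5,6,8]

so the chain groups are C_0 ≅ Z^9, C_1 ≅ Z^18, C_2 ≅ Z^10.

The boundary map ∂_1: C_1 → C_0 maps an edge to its endpoints' difference, ∂[p,q] = q − p. For instance
  ∂[7,9] = [9] − [7].
As a 9×18 matrix over Z this has rank 7, with invariant factors (1,1,1,1,1,1,1).

∂_2: C_2 → C_1 maps a triangle to the signed sum of its edges. For instance
  ∂[4,6,8] = [6,8] − [4,8] + [4,6],
  ∂[5,6,8] = [6,8] − [5,8] + [5,6].
The resulting 18×10 matrix has rank 10, and its Smith normal form has invariant factors (1,1,1,1,1,1,1,1,1,2).

Computing H_k = (kernel of ∂_k) / (image of ∂_{k+1}):

  H_0: rank C_0 − rank ∂_1 = 9 − 7 = 2, and the invariant factors of ∂_1 are all 1, so H_0 = Z^2.
  H_1: rank ker ∂_1 − rank ∂_2 = (18 − 7) − 10 = 1, and ∂_2 has invariant factor 2 > 1, so H_1 = Z ⊕ Z/2Z.
  H_2: rank ker ∂_2 − rank ∂_3 = (10 − 10) − 0 = 0, and there is no ∂_3, so H_2 = 0.

(K is a triangulation of the disjoint union of the circle S^1 and the real projective plane RP^2.)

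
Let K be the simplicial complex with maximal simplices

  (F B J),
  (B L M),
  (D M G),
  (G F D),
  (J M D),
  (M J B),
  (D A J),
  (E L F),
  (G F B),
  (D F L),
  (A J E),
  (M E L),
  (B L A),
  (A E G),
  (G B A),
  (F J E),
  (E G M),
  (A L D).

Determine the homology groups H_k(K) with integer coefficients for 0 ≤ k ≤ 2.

K has 9 vertices, 27 edges, 18 triangles.
rank ∂_0 = 0, rank ∂_1 = 8 ⇒ b_0 = 9 − 0 − 8 = 1; all invariant factors of ∂_1 are 1 so no torsion. So H_0 = Z.
rank ∂_1 = 8, rank ∂_2 = 17 ⇒ b_1 = 27 − 8 − 17 = 2; all invariant factors of ∂_2 are 1 so no torsion. So H_1 = Z^2.
rank ∂_2 = 17, rank ∂_3 = 0 ⇒ b_2 = 18 − 17 − 0 = 1. So H_2 = Z.

H_0 = Z,  H_1 = Z^2,  H_2 = Z.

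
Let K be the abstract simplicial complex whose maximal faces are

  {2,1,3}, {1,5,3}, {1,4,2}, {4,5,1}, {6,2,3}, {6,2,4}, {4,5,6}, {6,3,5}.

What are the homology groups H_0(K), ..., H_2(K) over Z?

H_0 = Z,  H_1 = 0,  H_2 = Z.

K has 6 vertices, 12 edges, 8 triangles.
rank ∂_0 = 0, rank ∂_1 = 5 ⇒ b_0 = 6 − 0 − 5 = 1; all invariant factors of ∂_1 are 1 so no torsion. So H_0 = Z.
rank ∂_1 = 5, rank ∂_2 = 7 ⇒ b_1 = 12 − 5 − 7 = 0; all invariant factors of ∂_2 are 1 so no torsion. So H_1 = 0.
rank ∂_2 = 7, rank ∂_3 = 0 ⇒ b_2 = 8 − 7 − 0 = 1. So H_2 = Z.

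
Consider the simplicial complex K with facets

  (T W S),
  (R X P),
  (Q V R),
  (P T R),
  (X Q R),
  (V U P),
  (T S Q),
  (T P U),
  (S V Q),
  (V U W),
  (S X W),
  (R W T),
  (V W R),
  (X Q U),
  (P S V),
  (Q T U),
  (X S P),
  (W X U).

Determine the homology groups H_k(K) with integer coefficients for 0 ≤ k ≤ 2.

H_0 = Z,  H_1 = Z^2,  H_2 = Z.

We work with the vertex ordering P < Q < R < S < T < U < V < W < X. The simplices of K, each written with vertices in increasing order, are:

  0-simplices (9): P, Q, R, S, T, U, V, W, X
  1-simplices (27): PR, PS, PT, PU, PV, PX, QR, QS, QT, QU, QV, QX, RT, RV, RW, RX, ST, SV, SW, SX, TU, TW, UV, UW, UX, VW, WX
  2-simplices (18): PRT, PRX, PSV, PSX, PTU, PUV, QRV, QRX, QST, QSV, QTU, QUX, RTW, RVW, STW, SWX, UVW, UWX

Hence C_0 ≅ Z^9, C_1 ≅ Z^27, C_2 ≅ Z^18.

Boundary ∂_1: C_1 → C_0 maps an edge to its endpoints' difference, ∂[p,q] = q − p. For instance
  ∂TU = U − T.
The resulting 9×27 matrix has rank 8, and its Smith normal form has invariant factors (1,1,1,1,1,1,1,1).

Boundary ∂_2: C_2 → C_1 acts by ∂[p,q,r] = [q,r] − [p,r] + [p,q]. For instance
  ∂PTU = TU − PU + PT,
  ∂QUX = UX − QX + QU.
The resulting 27×18 matrix has rank 17, and its Smith normal form has invariant factors (1,1,1,1,1,1,1,1,1,1,1,1,1,1,1,1,1).

Computing H_k = (kernel of ∂_k) / (image of ∂_{k+1}):

  H_0: rank C_0 − rank ∂_1 = 9 − 8 = 1, and the invariant factors of ∂_1 are all 1, so H_0 ≅ Z.
  H_1: rank ker ∂_1 − rank ∂_2 = (27 − 8) − 17 = 2, and the invariant factors of ∂_2 are all 1, so H_1 ≅ Z^2.
  H_2: rank ker ∂_2 − rank ∂_3 = (18 − 17) − 0 = 1, and there is no ∂_3, so H_2 ≅ Z.

(K is a triangulation of the torus T^2.)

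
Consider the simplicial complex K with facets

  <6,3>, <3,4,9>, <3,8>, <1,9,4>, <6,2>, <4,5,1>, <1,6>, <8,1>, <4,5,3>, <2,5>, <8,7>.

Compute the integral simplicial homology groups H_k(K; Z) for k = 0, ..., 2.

H_0 ≅ Z,  H_1 ≅ Z^3,  H_2 = 0.

We work with the vertex ordering 1 < 2 < 3 < 4 < 5 < 6 < 7 < 8 < 9. The simplices of K, each written with vertices in increasing order, are:

  0-simplices (9): [1], [2], [3], [4], [5], [6], [7], [8], [9]
  1-simplices (15): [1,4], [1,5], [1,6], [1,8], [1,9], [2,5], [2,6], [3,4], [3,5], [3,6], [3,8], [3,9], [4,5], [4,9], [7,8]
  2-simplices (4): [1,4,5], [1,4,9], [3,4,5], [3,4,9]

Hence C_0 ≅ Z^9, C_1 ≅ Z^15, C_2 ≅ Z^4.

∂_1: C_1 → C_0 maps an edge to its endpoints' difference, ∂[p,q] = q − p.
The resulting 9×15 matrix has rank 8, and its Smith normal form has invariant factors (1,1,1,1,1,1,1,1).

Boundary ∂_2: C_2 → C_1 maps a triangle to the signed sum of its edges. For instance
  ∂[1,4,5] = [4,5] − [1,5] + [1,4],
  ∂[1,4,9] = [4,9] − [1,9] + [1,4].
The resulting 15×4 matrix has rank 4, and its Smith normal form has invariant factors (1,1,1,1).

From H_k ≅ ker(∂_k) / im(∂_{k+1}) we obtain:

  H_0: rank C_0 − rank ∂_1 = 9 − 8 = 1, and the invariant factors of ∂_1 are all 1, so H_0 = Z.
  H_1: rank ker ∂_1 − rank ∂_2 = (15 − 8) − 4 = 3, and the invariant factors of ∂_2 are all 1, so H_1 = Z^3.
  H_2: rank ker ∂_2 − rank ∂_3 = (4 − 4) − 0 = 0, and there is no ∂_3, so H_2 = 0.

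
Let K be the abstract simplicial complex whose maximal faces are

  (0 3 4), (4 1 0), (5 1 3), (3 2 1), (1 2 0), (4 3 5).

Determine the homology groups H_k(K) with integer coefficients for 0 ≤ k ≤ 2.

H_0 ≅ Z,  H_1 ≅ Z,  H_2 = 0.

Take the total order 0 < 1 < 2 < 3 < 4 < 5 on the vertex set. Then K (dimension 2) consists of the simplices:

  0-simplices (6): [0], [1], [2], [3], [4], [5]
  1-simplices (12): [0,1], [0,2], [0,3], [0,4], [1,2], [1,3], [1,4], [1,5], [2,3], [3,4], [3,5], [4,5]
  2-simplices (6): [0,1,2], [0,1,4], [0,3,4], [1,2,3], [1,3,5], [3,4,5]

giving chain groups C_0 ≅ Z^6, C_1 ≅ Z^12, C_2 ≅ Z^6.

∂_1: C_1 → C_0 sends each edge [p,q] (with p < q) to q − p. For instance
  ∂[0,1] = [1] − [0].
The 6×12 boundary matrix has rank 5 and Smith normal form diag(1,1,1,1,1).

Boundary ∂_2: C_2 → C_1 maps a triangle to the signed sum of its edges. For instance
  ∂[1,3,5] = [3,5] − [1,5] + [1,3],
  ∂[0,1,4] = [1,4] − [0,4] + [0,1].
The 12×6 boundary matrix has rank 6 and Smith normal form diag(1,1,1,1,1,1).

Computing H_k = (kernel of ∂_k) / (image of ∂_{k+1}):

  H_0: rank C_0 − rank ∂_1 = 6 − 5 = 1, and the invariant factors of ∂_1 are all 1, so H_0 = Z.
  H_1: rank ker ∂_1 − rank ∂_2 = (12 − 5) − 6 = 1, and the invariant factors of ∂_2 are all 1, so H_1 = Z.
  H_2: rank ker ∂_2 − rank ∂_3 = (6 − 6) − 0 = 0, and there is no ∂_3, so H_2 = 0.

(K is a triangulation of the cylinder S^1 x I.)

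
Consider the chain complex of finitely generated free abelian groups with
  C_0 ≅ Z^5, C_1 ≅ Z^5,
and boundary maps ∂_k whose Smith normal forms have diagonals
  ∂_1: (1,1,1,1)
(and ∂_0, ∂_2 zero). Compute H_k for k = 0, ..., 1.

H_0 ≅ Z,  H_1 ≅ Z.

H_0: b_0 = 5 − 0 − 4 = 1; torsion from ∂_1 factors > 1: none. So H_0 ≅ Z.
H_1: b_1 = 5 − 4 − 0 = 1; torsion from ∂_2 factors > 1: none. So H_1 ≅ Z.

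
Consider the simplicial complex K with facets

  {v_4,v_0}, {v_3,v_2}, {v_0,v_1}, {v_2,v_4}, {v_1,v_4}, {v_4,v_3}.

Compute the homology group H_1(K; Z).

Fix the vertex order v_0 < v_1 < v_2 < v_3 < v_4 and write every simplex with vertices in increasing order. Then dim K = 1 and the simplices of K are:

  0-simplices (5): [v_0], [v_1], [v_2], [v_3], [v_4]
  1-simplices (6): [v_0,v_1], [v_0,v_4], [v_1,v_4], [v_2,v_3], [v_2,v_4], [v_3,v_4]

so the chain groups are C_0 ≅ Z^5, C_1 ≅ Z^6.

∂_1: C_1 → C_0 is given by ∂[p,q] = [q] − [p].
The resulting 5×6 matrix has rank 4, and its Smith normal form has invariant factors (1,1,1,1).

Now H_k = ker ∂_k / im ∂_{k+1}, so:

  H_1: rank ker ∂_1 − rank ∂_2 = (6 − 4) − 0 = 2, and there is no ∂_2, so H_1 ≅ Z^2.

H_1 ≅ Z^2.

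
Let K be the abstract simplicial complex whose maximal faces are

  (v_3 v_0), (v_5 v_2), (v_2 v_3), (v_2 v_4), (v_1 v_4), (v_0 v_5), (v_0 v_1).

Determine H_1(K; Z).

H_1 = Z^2.

Take the total order v_0 < v_1 < v_2 < v_3 < v_4 < v_5 on the vertex set. Then K (dimension 1) consists of the simplices:

  0-simplices (6): [v_0], [v_1], [v_2], [v_3], [v_4], [v_5]
  1-simplices (7): [v_0,v_1], [v_0,v_3], [v_0,v_5], [v_1,v_4], [v_2,v_3], [v_2,v_4], [v_2,v_5]

giving chain groups C_0 ≅ Z^6, C_1 ≅ Z^7.

Boundary ∂_1: C_1 → C_0 sends each edge [p,q] (with p < q) to q − p. For instance
  ∂[v_0,v_1] = [v_1] − [v_0].
This gives a 6×7 integer matrix of rank 5; reducing to Smith normal form yields diagonal entries (1,1,1,1,1).

Now H_k = ker ∂_k / im ∂_{k+1}, so:

  H_1: rank ker ∂_1 − rank ∂_2 = (7 − 5) − 0 = 2, and there is no ∂_2, so H_1 = Z^2.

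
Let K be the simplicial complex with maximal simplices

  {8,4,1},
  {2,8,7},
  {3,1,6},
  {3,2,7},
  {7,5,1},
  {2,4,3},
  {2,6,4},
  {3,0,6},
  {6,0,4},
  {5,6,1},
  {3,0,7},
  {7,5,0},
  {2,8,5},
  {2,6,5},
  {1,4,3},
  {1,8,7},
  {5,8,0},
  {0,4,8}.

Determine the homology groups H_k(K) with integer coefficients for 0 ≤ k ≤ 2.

H_0 = Z,  H_1 = Z ⊕ Z/2,  H_2 = 0.

Take the total order 0 < 1 < 2 < 3 < 4 < 5 < 6 < 7 < 8 on the vertex set. Then K (dimension 2) consists of the simplices:

  0-simplices (9): [0], [1], [2], [3], [4], [5], [6], [7], [8]
  1-simplices (27): (27 of them)
  2-simplices (18): [0,3,6], [0,3,7], [0,4,6], [0,4,8], [0,5,7], [0,5,8], [1,3,4], [1,3,6], [1,4,8], [1,5,6], [1,5,7], [1,7,8], [2,3,4], [2,3,7], [2,4,6], [2,5,6], [2,5,8], [2,7,8]

Hence C_0 ≅ Z^9, C_1 ≅ Z^27, C_2 ≅ Z^18.

∂_1: C_1 → C_0 maps an edge to its endpoints' difference, ∂[p,q] = q − p.
This gives a 9×27 integer matrix of rank 8; reducing to Smith normal form yields diagonal entries (1,1,1,1,1,1,1,1).

∂_2: C_2 → C_1 maps a triangle to the signed sum of its edges. For instance
  ∂[0,5,8] = [5,8] − [0,8] + [0,5],
  ∂[0,4,6] = [4,6] − [0,6] + [0,4].
The 27×18 boundary matrix has rank 18 and Smith normal form diag(1,1,1,1,1,1,1,1,1,1,1,1,1,1,1,1,1,2).

Reading off H_k = ker ∂_k / im ∂_{k+1}:

  H_0: rank C_0 − rank ∂_1 = 9 − 8 = 1, and the invariant factors of ∂_1 are all 1, so H_0 = Z.
  H_1: rank ker ∂_1 − rank ∂_2 = (27 − 8) − 18 = 1, and ∂_2 has invariant factor 2 > 1, so H_1 = Z ⊕ Z/2.
  H_2: rank ker ∂_2 − rank ∂_3 = (18 − 18) − 0 = 0, and there is no ∂_3, so H_2 = 0.

As a check, the Euler characteristic is 9 − 27 + 18 = 0, which agrees with 1 − 1 + 0 = 0.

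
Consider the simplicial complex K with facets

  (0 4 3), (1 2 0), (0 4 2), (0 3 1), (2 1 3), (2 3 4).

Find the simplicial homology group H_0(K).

Fix the vertex order 0 < 1 < 2 < 3 < 4 and write every simplex with vertices in increasing order. Then dim K = 2 and the simplices of K are:

  0-simplices (5): [0], [1], [2], [3], [4]
  1-simplices (9): [0,1], [0,2], [0,3], [0,4], [1,2], [1,3], [2,3], [2,4], [3,4]
  2-simplices (6): [0,1,2], [0,1,3], [0,2,4], [0,3,4], [1,2,3], [2,3,4]

so the chain groups are C_0 ≅ Z^5, C_1 ≅ Z^9, C_2 ≅ Z^6.

∂_1: C_1 → C_0 sends each edge [p,q] (with p < q) to q − p. For instance
  ∂[3,4] = [4] − [3].
As a 5×9 matrix over Z this has rank 4, with invariant factors (1,1,1,1).

The boundary map ∂_2: C_2 → C_1 maps a triangle to the signed sum of its edges. For instance
  ∂[1,2,3] = [2,3] − [1,3] + [1,2],
  ∂[0,2,4] = [2,4] − [0,4] + [0,2].
The 9×6 boundary matrix has rank 5 and Smith normal form diag(1,1,1,1,1).

Computing H_k = (kernel of ∂_k) / (image of ∂_{k+1}):

  H_0: rank C_0 − rank ∂_1 = 5 − 4 = 1, and the invariant factors of ∂_1 are all 1, so H_0 = Z.

(K is a triangulation of the 2-sphere S^2.)

H_0 = Z.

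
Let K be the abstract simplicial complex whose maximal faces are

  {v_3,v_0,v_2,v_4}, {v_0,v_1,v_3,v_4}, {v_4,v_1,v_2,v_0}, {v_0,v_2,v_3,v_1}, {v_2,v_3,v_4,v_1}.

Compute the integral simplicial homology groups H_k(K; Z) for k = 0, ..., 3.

Fix the vertex order v_0 < v_1 < v_2 < v_3 < v_4 and write every simplex with vertices in increasing order. Then dim K = 3 and the simplices of K are:

  0-simplices (5): [v_0], [v_1], [v_2], [v_3], [v_4]
  1-simplices (10): [v_0,v_1], [v_0,v_2], [v_0,v_3], [v_0,v_4], [v_1,v_2], [v_1,v_3], [v_1,v_4], [v_2,v_3], [v_2,v_4], [v_3,v_4]
  2-simplices (10): [v_0,v_1,v_2], [v_0,v_1,v_3], [v_0,v_1,v_4], [v_0,v_2,v_3], [v_0,v_2,v_4], [v_0,v_3,v_4], [v_1,v_2,v_3], [v_1,v_2,v_4], [v_1,v_3,v_4], [v_2,v_3,v_4]
  3-simplices (5): [v_0,v_1,v_2,v_3], [v_0,v_1,v_2,v_4], [v_0,v_1,v_3,v_4], [v_0,v_2,v_3,v_4], [v_1,v_2,v_3,v_4]

giving chain groups C_0 ≅ Z^5, C_1 ≅ Z^10, C_2 ≅ Z^10, C_3 ≅ Z^5.

Boundary ∂_1: C_1 → C_0 sends each edge [p,q] (with p < q) to q − p.
The 5×10 boundary matrix has rank 4 and Smith normal form diag(1,1,1,1).

∂_2: C_2 → C_1 sends each 2-simplex [p,q,r] to [q,r] − [p,r] + [p,q]. For instance
  ∂[v_0,v_1,v_3] = [v_1,v_3] − [v_0,v_3] + [v_0,v_1],
  ∂[v_1,v_3,v_4] = [v_3,v_4] − [v_1,v_4] + [v_1,v_3].
This gives a 10×10 integer matrix of rank 6; reducing to Smith normal form yields diagonal entries (1,1,1,1,1,1).

The boundary map ∂_3: C_3 → C_2 sends each 3-simplex σ to the alternating sum Σ_i (−1)^i (σ with its i-th vertex removed). For instance
  ∂[v_0,v_1,v_3,v_4] = [v_1,v_3,v_4] − [v_0,v_3,v_4] + [v_0,v_1,v_4] − [v_0,v_1,v_3],
  ∂[v_0,v_1,v_2,v_4] = [v_1,v_2,v_4] − [v_0,v_2,v_4] + [v_0,v_1,v_4] − [v_0,v_1,v_2].
As a 10×5 matrix over Z this has rank 4, with invariant factors (1,1,1,1).

Now H_k = ker ∂_k / im ∂_{k+1}, so:

  H_0: rank C_0 − rank ∂_1 = 5 − 4 = 1, and the invariant factors of ∂_1 are all 1, so H_0 = Z.
  H_1: rank ker ∂_1 − rank ∂_2 = (10 − 4) − 6 = 0, and the invariant factors of ∂_2 are all 1, so H_1 = 0.
  H_2: rank ker ∂_2 − rank ∂_3 = (10 − 6) − 4 = 0, and the invariant factors of ∂_3 are all 1, so H_2 = 0.
  H_3: rank ker ∂_3 − rank ∂_4 = (5 − 4) − 0 = 1, and there is no ∂_4, so H_3 = Z.

H_0 ≅ Z,  H_1 = 0,  H_2 = 0,  H_3 ≅ Z.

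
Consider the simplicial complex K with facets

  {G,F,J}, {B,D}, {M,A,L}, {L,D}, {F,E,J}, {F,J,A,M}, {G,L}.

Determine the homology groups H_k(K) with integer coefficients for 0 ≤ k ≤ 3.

K has 9 vertices, 15 edges, 7 triangles, 1 3-simplex.
rank ∂_0 = 0, rank ∂_1 = 8 ⇒ b_0 = 9 − 0 − 8 = 1; all invariant factors of ∂_1 are 1 so no torsion. So H_0 = Z.
rank ∂_1 = 8, rank ∂_2 = 6 ⇒ b_1 = 15 − 8 − 6 = 1; all invariant factors of ∂_2 are 1 so no torsion. So H_1 = Z.
rank ∂_2 = 6, rank ∂_3 = 1 ⇒ b_2 = 7 − 6 − 1 = 0; all invariant factors of ∂_3 are 1 so no torsion. So H_2 = 0.
rank ∂_3 = 1, rank ∂_4 = 0 ⇒ b_3 = 1 − 1 − 0 = 0. So H_3 = 0.

H_0 = Z,  H_1 = Z,  H_2 = 0,  H_3 = 0.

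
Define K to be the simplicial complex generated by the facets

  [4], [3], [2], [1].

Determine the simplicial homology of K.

Take the total order 1 < 2 < 3 < 4 on the vertex set. Then K (dimension 0) consists of the simplices:

  0-simplices (4): [1], [2], [3], [4]

Hence C_0 ≅ Z^4.

Reading off H_k = ker ∂_k / im ∂_{k+1}:

  H_0: rank C_0 − rank ∂_1 = 4 − 0 = 4, and there is no ∂_1, so H_0 ≅ Z^4.

H_0 = Z^4.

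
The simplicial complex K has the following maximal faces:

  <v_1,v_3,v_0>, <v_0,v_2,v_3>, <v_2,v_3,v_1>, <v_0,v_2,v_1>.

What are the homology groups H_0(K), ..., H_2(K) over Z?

H_0 ≅ Z,  H_1 = 0,  H_2 ≅ Z.

We work with the vertex ordering v_0 < v_1 < v_2 < v_3. The simplices of K, each written with vertices in increasing order, are:

  0-simplices (4): [v_0], [v_1], [v_2], [v_3]
  1-simplices (6): [v_0,v_1], [v_0,v_2], [v_0,v_3], [v_1,v_2], [v_1,v_3], [v_2,v_3]
  2-simplices (4): [v_0,v_1,v_2], [v_0,v_1,v_3], [v_0,v_2,v_3], [v_1,v_2,v_3]

Hence C_0 ≅ Z^4, C_1 ≅ Z^6, C_2 ≅ Z^4.

∂_1: C_1 → C_0 maps an edge to its endpoints' difference, ∂[p,q] = q − p.
The 4×6 boundary matrix has rank 3 and Smith normal form diag(1,1,1).

∂_2: C_2 → C_1 sends each 2-simplex [p,q,r] to [q,r] − [p,r] + [p,q]. For instance
  ∂[v_0,v_1,v_2] = [v_1,v_2] − [v_0,v_2] + [v_0,v_1],
  ∂[v_1,v_2,v_3] = [v_2,v_3] − [v_1,v_3] + [v_1,v_2].
The resulting 6×4 matrix has rank 3, and its Smith normal form has invariant factors (1,1,1).

Now H_k = ker ∂_k / im ∂_{k+1}, so:

  H_0: rank C_0 − rank ∂_1 = 4 − 3 = 1, and the invariant factors of ∂_1 are all 1, so H_0 = Z.
  H_1: rank ker ∂_1 − rank ∂_2 = (6 − 3) − 3 = 0, and the invariant factors of ∂_2 are all 1, so H_1 = 0.
  H_2: rank ker ∂_2 − rank ∂_3 = (4 − 3) − 0 = 1, and there is no ∂_3, so H_2 = Z.

As a check, the Euler characteristic is 4 − 6 + 4 = 2, which agrees with 1 − 0 + 1 = 2.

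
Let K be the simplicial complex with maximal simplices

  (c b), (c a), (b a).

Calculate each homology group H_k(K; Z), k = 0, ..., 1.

Take the total order a < b < c on the vertex set. Then K (dimension 1) consists of the simplices:

  0-simplices (3): a, b, c
  1-simplices (3): ab, ac, bc

so the chain groups are C_0 ≅ Z^3, C_1 ≅ Z^3.

Boundary ∂_1: C_1 → C_0 maps an edge to its endpoints' difference, ∂[p,q] = q − p.
The resulting 3×3 matrix has rank 2, and its Smith normal form has invariant factors (1,1).

Now H_k = ker ∂_k / im ∂_{k+1}, so:

  H_0: rank C_0 − rank ∂_1 = 3 − 2 = 1, and the invariant factors of ∂_1 are all 1, so H_0 = Z.
  H_1: rank ker ∂_1 − rank ∂_2 = (3 − 2) − 0 = 1, and there is no ∂_2, so H_1 = Z.

H_0 ≅ Z,  H_1 ≅ Z.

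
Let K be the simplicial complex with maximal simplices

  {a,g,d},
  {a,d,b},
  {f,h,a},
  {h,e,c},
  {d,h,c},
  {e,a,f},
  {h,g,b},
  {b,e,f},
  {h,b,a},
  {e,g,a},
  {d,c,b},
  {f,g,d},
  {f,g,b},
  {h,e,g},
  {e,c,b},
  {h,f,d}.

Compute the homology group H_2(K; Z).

H_2 ≅ Z.

Take the total order a < b < c < d < e < f < g < h on the vertex set. Then K (dimension 2) consists of the simplices:

  0-simplices (8): a, b, c, d, e, f, g, h
  1-simplices (24): ab, ad, ae, af, ag, ah, bc, bd, be, bf, bg, bh, cd, ce, ch, df, dg, dh, ef, eg, eh, fg, fh, gh
  2-simplices (16): abd, abh, adg, aef, aeg, afh, bcd, bce, bef, bfg, bgh, cdh, ceh, dfg, dfh, egh

so the chain groups are C_0 ≅ Z^8, C_1 ≅ Z^24, C_2 ≅ Z^16.

The boundary map ∂_1: C_1 → C_0 maps an edge to its endpoints' difference, ∂[p,q] = q − p.
The resulting 8×24 matrix has rank 7, and its Smith normal form has invariant factors (1,1,1,1,1,1,1).

∂_2: C_2 → C_1 acts by ∂[p,q,r] = [q,r] − [p,r] + [p,q]. For instance
  ∂dfg = fg − dg + df,
  ∂aeg = eg − ag + ae.
As a 24×16 matrix over Z this has rank 15, with invariant factors (1,1,1,1,1,1,1,1,1,1,1,1,1,1,1).

From H_k ≅ ker(∂_k) / im(∂_{k+1}) we obtain:

  H_2: rank ker ∂_2 − rank ∂_3 = (16 − 15) − 0 = 1, and there is no ∂_3, so H_2 = Z.

(K is a triangulation of the torus T^2.)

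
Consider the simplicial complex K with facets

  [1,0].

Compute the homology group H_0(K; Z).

H_0 ≅ Z.

Fix the vertex order 0 < 1 and write every simplex with vertices in increasing order. Then dim K = 1 and the simplices of K are:

  0-simplices (2): [0], [1]
  1-simplices (1): [0,1]

so the chain groups are C_0 ≅ Z^2, C_1 ≅ Z^1.

The boundary map ∂_1: C_1 → C_0 maps an edge to its endpoints' difference, ∂[p,q] = q − p. For instance
  ∂[0,1] = [1] − [0].
As a 2×1 matrix over Z this has rank 1, with invariant factors (1).

From H_k ≅ ker(∂_k) / im(∂_{k+1}) we obtain:

  H_0: rank C_0 − rank ∂_1 = 2 − 1 = 1, and the invariant factors of ∂_1 are all 1, so H_0 = Z.

(K is a triangulation of the 1-simplex.)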